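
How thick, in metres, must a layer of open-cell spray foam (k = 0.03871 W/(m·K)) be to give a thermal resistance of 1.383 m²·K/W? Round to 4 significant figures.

L = R·k = 1.383 × 0.03871 = 0.053536 m

0.05354 m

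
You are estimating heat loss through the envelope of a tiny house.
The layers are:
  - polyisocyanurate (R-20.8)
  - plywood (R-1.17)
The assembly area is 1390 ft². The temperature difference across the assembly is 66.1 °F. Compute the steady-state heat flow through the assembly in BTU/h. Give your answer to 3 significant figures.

4180 BTU/h

R_total = 20.8 + 1.17 = 21.97 ft²·°F·h/BTU
Q = A·ΔT/R = 1390 × 66.1 / 21.97 = 4182 BTU/h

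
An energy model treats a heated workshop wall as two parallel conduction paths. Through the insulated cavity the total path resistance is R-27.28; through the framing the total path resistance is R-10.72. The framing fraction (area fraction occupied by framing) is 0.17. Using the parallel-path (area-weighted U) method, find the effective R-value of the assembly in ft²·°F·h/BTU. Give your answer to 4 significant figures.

21.61 ft²·°F·h/BTU

U_eff = 0.83/27.28 + 0.17/10.72 = 0.030425 + 0.015858 = 0.046283
R_eff = 1/U_eff = 21.606 ft²·°F·h/BTU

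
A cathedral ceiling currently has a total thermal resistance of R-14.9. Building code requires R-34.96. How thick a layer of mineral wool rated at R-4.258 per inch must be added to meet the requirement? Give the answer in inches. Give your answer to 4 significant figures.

4.711 in

ΔR = 34.96 − 14.9 = 20.06 ft²·°F·h/BTU
L = ΔR / (R/in) = 20.06/4.258 = 4.7111 in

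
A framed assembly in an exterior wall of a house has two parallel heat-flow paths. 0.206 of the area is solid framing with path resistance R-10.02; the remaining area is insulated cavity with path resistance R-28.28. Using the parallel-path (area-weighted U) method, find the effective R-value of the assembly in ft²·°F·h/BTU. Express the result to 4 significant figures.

U_eff = 0.794/28.28 + 0.206/10.02 = 0.028076 + 0.020559 = 0.048635
R_eff = 1/U_eff = 20.561 ft²·°F·h/BTU

20.56 ft²·°F·h/BTU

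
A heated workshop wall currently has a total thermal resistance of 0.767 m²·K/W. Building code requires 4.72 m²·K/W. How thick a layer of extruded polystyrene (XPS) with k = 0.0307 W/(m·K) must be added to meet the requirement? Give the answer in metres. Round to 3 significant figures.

ΔR = 4.72 − 0.767 = 3.953 m²·K/W
L = ΔR × k = 3.953 × 0.0307 = 0.1214 m

0.121 m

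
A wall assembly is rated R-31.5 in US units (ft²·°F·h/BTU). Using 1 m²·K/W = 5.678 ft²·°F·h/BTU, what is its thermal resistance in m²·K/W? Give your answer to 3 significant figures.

5.55 m²·K/W

R_SI = 31.5/5.678 = 5.548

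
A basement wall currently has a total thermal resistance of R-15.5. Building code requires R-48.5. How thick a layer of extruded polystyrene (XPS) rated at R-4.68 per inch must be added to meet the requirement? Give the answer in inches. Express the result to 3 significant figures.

ΔR = 48.5 − 15.5 = 33 ft²·°F·h/BTU
L = ΔR / (R/in) = 33/4.68 = 7.051 in

7.05 in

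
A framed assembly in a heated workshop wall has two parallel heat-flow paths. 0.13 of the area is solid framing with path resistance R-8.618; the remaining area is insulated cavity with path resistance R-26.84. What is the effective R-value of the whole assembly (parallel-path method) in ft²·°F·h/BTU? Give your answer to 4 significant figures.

21.05 ft²·°F·h/BTU

U_eff = 0.87/26.84 + 0.13/8.618 = 0.032414 + 0.015085 = 0.047499
R_eff = 1/U_eff = 21.053 ft²·°F·h/BTU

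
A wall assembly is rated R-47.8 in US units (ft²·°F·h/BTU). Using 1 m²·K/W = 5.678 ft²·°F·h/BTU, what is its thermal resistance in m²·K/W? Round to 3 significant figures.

R_SI = 47.8/5.678 = 8.418

8.42 m²·K/W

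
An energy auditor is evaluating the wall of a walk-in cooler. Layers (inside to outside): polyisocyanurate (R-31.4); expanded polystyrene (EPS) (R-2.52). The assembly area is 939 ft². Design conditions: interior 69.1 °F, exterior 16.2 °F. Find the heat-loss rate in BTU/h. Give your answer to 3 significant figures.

1460 BTU/h

R_total = 31.4 + 2.52 = 33.92 ft²·°F·h/BTU
Q = A·ΔT/R = 939 × (69.1 − 16.2) / 33.92 = 1464 BTU/h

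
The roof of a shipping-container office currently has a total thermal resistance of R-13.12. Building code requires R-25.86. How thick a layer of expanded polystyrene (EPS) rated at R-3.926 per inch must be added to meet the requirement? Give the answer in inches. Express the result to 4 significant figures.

ΔR = 25.86 − 13.12 = 12.74 ft²·°F·h/BTU
L = ΔR / (R/in) = 12.74/3.926 = 3.245 in

3.245 in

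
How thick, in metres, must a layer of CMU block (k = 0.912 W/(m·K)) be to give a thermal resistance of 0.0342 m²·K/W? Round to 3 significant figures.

L = R·k = 0.0342 × 0.912 = 0.03119 m

0.0312 m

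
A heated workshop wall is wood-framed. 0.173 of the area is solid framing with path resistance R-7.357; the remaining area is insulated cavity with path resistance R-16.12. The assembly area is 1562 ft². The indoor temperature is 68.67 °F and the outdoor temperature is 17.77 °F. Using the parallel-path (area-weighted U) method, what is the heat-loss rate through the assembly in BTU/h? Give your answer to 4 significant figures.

U_eff = 0.827/16.12 + 0.173/7.357 = 0.051303 + 0.023515 = 0.074818
R_eff = 1/U_eff = 13.366 ft²·°F·h/BTU
Q = 1562 × (68.67 − 17.77) / 13.366 = 5948.4 BTU/h

5948 BTU/h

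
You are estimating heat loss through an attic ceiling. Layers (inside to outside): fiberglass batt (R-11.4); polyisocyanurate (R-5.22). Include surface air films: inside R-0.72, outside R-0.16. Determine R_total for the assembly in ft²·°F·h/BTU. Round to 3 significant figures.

R_total = 0.72 + 11.4 + 5.22 + 0.16 = 17.5 ft²·°F·h/BTU

17.5 ft²·°F·h/BTU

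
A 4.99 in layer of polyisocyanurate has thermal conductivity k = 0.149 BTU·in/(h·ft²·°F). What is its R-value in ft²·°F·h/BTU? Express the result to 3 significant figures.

R = L/k = 4.99/0.149 = 33.49 ft²·°F·h/BTU

33.5 ft²·°F·h/BTU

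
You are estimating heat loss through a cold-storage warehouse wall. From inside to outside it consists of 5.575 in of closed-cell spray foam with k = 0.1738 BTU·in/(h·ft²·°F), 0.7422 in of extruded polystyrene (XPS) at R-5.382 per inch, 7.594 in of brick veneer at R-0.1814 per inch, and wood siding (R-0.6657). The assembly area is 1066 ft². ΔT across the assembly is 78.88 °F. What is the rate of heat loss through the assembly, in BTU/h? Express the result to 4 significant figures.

5.575/0.1738 = 32.077
0.7422 × 5.382 = 3.9945
7.594 × 0.1814 = 1.3776
R_total = 32.077 + 3.9945 + 1.3776 + 0.6657 = 38.115 ft²·°F·h/BTU
Q = A·ΔT/R = 1066 × 78.88 / 38.115 = 2206.1 BTU/h

2206 BTU/h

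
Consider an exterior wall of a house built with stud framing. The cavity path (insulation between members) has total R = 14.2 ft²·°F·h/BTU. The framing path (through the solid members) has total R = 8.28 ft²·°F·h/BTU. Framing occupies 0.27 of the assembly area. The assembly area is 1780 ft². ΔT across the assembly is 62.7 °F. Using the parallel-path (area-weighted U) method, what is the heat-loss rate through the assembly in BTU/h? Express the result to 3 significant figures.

U_eff = 0.73/14.2 + 0.27/8.28 = 0.05141 + 0.03261 = 0.08402
R_eff = 1/U_eff = 11.9 ft²·°F·h/BTU
Q = 1780 × 62.7 / 11.9 = 9377 BTU/h

9380 BTU/h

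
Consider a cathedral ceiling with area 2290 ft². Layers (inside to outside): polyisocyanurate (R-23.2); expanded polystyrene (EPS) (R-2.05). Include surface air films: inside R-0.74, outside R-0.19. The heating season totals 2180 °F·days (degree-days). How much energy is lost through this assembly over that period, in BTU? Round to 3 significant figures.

R_total = 0.74 + 23.2 + 2.05 + 0.19 = 26.18 ft²·°F·h/BTU
E = A × HDD × 24 / R = 2290 × 2180 × 24 / 26.18 = 4577000 BTU

4580000 BTU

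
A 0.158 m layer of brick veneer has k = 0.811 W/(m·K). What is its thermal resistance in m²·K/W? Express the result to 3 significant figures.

R = L/k = 0.158/0.811 = 0.1948 m²·K/W

0.195 m²·K/W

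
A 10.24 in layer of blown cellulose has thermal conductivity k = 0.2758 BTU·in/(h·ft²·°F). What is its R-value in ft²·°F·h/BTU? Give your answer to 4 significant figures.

37.13 ft²·°F·h/BTU

R = L/k = 10.24/0.2758 = 37.128 ft²·°F·h/BTU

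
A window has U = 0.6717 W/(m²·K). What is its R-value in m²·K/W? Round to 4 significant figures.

R = 1/U = 1/0.6717 = 1.4888

1.489 m²·K/W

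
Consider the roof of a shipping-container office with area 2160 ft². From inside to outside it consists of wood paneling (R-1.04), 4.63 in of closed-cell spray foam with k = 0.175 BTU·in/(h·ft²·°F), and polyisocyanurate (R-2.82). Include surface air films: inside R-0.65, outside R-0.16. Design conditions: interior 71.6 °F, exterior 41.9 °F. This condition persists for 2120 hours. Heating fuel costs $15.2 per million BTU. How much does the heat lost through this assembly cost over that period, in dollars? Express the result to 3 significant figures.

66.4 dollars

4.63/0.175 = 26.46
R_total = 0.65 + 1.04 + 26.46 + 2.82 + 0.16 = 31.13 ft²·°F·h/BTU
Q = 2160 × (71.6 − 41.9) / 31.13 = 2061 BTU/h
E = 2061 × 2120 = 4369000 BTU
Cost = 4369000/10⁶ × 15.2 = $66.41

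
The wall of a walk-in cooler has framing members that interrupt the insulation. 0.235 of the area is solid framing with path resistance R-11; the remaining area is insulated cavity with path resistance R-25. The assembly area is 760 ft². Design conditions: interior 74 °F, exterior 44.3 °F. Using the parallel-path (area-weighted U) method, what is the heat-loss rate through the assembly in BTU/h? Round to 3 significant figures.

1170 BTU/h

U_eff = 0.765/25 + 0.235/11 = 0.0306 + 0.02136 = 0.05196
R_eff = 1/U_eff = 19.24 ft²·°F·h/BTU
Q = 760 × (74 − 44.3) / 19.24 = 1173 BTU/h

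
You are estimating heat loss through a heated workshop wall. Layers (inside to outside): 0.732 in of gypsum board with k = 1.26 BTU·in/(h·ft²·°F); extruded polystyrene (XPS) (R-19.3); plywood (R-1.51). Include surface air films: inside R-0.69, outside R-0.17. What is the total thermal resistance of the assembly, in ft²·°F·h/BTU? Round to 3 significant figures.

22.3 ft²·°F·h/BTU

0.732/1.26 = 0.581
R_total = 0.69 + 0.581 + 19.3 + 1.51 + 0.17 = 22.25 ft²·°F·h/BTU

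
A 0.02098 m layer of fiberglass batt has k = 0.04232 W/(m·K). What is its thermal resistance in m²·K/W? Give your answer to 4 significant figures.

R = L/k = 0.02098/0.04232 = 0.49575 m²·K/W

0.4957 m²·K/W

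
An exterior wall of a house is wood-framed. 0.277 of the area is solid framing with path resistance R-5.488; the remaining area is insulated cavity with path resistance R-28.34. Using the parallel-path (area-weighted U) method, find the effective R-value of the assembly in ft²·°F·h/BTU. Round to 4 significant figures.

U_eff = 0.723/28.34 + 0.277/5.488 = 0.025512 + 0.050474 = 0.075985
R_eff = 1/U_eff = 13.16 ft²·°F·h/BTU

13.16 ft²·°F·h/BTU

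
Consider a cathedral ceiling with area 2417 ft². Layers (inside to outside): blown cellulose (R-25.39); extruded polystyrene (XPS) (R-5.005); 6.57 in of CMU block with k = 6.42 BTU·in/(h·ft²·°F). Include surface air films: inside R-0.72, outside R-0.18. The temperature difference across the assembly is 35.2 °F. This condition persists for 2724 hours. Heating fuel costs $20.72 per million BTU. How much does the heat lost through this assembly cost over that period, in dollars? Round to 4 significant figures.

6.57/6.42 = 1.0234
R_total = 0.72 + 25.39 + 5.005 + 1.0234 + 0.18 = 32.318 ft²·°F·h/BTU
Q = 2417 × 35.2 / 32.318 = 2632.5 BTU/h
E = 2632.5 × 2724 = 7171000 BTU
Cost = 7171000/10⁶ × 20.72 = $148.58

148.6 dollars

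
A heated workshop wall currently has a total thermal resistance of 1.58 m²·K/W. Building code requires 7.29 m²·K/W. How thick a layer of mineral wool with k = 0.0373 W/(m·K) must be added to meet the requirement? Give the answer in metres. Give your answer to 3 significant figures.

0.213 m

ΔR = 7.29 − 1.58 = 5.71 m²·K/W
L = ΔR × k = 5.71 × 0.0373 = 0.213 m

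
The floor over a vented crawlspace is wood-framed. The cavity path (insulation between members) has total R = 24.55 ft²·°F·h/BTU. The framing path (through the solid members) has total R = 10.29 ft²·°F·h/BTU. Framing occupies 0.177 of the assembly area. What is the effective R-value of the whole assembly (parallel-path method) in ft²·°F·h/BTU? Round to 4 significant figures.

19.71 ft²·°F·h/BTU

U_eff = 0.823/24.55 + 0.177/10.29 = 0.033523 + 0.017201 = 0.050725
R_eff = 1/U_eff = 19.714 ft²·°F·h/BTU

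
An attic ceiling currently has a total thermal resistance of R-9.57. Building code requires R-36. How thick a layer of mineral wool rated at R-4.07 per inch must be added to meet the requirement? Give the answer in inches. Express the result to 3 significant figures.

ΔR = 36 − 9.57 = 26.43 ft²·°F·h/BTU
L = ΔR / (R/in) = 26.43/4.07 = 6.494 in

6.49 in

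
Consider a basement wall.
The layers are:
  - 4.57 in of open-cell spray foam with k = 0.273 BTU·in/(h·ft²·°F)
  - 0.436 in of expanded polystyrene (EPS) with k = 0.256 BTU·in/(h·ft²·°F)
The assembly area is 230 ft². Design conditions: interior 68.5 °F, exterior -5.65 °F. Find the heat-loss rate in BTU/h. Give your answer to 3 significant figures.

4.57/0.273 = 16.74
0.436/0.256 = 1.703
R_total = 16.74 + 1.703 = 18.44 ft²·°F·h/BTU
Q = A·ΔT/R = 230 × (68.5 − (-5.65)) / 18.44 = 924.7 BTU/h

925 BTU/h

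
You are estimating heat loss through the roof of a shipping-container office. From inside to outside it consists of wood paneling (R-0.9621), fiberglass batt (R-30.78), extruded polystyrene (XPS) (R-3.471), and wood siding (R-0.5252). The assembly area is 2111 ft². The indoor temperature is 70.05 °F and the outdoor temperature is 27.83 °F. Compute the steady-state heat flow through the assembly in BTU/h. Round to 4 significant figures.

2494 BTU/h

R_total = 0.9621 + 30.78 + 3.471 + 0.5252 = 35.738 ft²·°F·h/BTU
Q = A·ΔT/R = 2111 × (70.05 − 27.83) / 35.738 = 2493.9 BTU/h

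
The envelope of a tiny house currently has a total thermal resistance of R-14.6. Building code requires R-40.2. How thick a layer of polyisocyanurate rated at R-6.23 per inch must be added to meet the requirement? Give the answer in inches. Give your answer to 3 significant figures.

4.11 in

ΔR = 40.2 − 14.6 = 25.6 ft²·°F·h/BTU
L = ΔR / (R/in) = 25.6/6.23 = 4.109 in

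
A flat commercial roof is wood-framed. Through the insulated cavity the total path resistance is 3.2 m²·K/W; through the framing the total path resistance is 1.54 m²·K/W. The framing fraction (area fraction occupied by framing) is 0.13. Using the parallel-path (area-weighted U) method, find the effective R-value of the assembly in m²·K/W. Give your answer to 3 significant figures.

U_eff = 0.87/3.2 + 0.13/1.54 = 0.2719 + 0.08442 = 0.3563
R_eff = 1/U_eff = 2.807 m²·K/W

2.81 m²·K/W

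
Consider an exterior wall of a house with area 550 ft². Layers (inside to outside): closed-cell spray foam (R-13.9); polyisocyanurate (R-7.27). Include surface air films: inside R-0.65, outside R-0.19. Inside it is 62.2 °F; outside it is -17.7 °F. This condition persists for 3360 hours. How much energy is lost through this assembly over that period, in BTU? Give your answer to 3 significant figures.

6710000 BTU

R_total = 0.65 + 13.9 + 7.27 + 0.19 = 22.01 ft²·°F·h/BTU
Q = 550 × (62.2 − (-17.7)) / 22.01 = 1997 BTU/h
E = 1997 × 3360 = 6709000 BTU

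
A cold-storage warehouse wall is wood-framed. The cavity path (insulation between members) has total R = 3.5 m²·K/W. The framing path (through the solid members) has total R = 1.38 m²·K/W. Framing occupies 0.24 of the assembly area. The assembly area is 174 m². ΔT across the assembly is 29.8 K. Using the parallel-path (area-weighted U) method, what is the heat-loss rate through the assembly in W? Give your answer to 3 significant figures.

U_eff = 0.76/3.5 + 0.24/1.38 = 0.2171 + 0.1739 = 0.3911
R_eff = 1/U_eff = 2.557 m²·K/W
Q = 174 × 29.8 / 2.557 = 2028 W

2030 W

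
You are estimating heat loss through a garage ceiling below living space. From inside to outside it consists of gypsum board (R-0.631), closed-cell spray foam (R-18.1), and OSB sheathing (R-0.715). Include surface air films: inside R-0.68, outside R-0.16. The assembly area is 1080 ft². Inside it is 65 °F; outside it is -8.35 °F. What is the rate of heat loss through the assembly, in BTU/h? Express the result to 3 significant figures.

R_total = 0.68 + 0.631 + 18.1 + 0.715 + 0.16 = 20.29 ft²·°F·h/BTU
Q = A·ΔT/R = 1080 × (65 − (-8.35)) / 20.29 = 3905 BTU/h

3910 BTU/h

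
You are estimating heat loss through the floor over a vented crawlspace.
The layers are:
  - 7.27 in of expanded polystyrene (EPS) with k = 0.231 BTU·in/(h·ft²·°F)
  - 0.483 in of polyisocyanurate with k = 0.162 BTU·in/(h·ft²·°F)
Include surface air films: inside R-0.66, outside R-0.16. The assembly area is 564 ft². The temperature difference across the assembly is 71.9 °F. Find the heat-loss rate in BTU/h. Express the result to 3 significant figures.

1150 BTU/h

7.27/0.231 = 31.47
0.483/0.162 = 2.981
R_total = 0.66 + 31.47 + 2.981 + 0.16 = 35.27 ft²·°F·h/BTU
Q = A·ΔT/R = 564 × 71.9 / 35.27 = 1150 BTU/h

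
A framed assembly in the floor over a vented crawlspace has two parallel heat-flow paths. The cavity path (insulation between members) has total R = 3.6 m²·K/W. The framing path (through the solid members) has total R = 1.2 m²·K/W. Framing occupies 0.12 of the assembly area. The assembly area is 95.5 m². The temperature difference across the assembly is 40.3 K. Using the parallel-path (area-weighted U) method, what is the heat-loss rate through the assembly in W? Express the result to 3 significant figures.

1330 W

U_eff = 0.88/3.6 + 0.12/1.2 = 0.2444 + 0.1 = 0.3444
R_eff = 1/U_eff = 2.903 m²·K/W
Q = 95.5 × 40.3 / 2.903 = 1326 W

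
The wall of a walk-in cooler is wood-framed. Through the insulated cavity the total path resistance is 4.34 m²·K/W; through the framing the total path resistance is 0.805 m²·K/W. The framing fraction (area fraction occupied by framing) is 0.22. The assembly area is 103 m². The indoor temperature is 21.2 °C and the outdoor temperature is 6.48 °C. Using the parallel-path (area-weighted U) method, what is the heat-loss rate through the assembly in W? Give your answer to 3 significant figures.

687 W

U_eff = 0.78/4.34 + 0.22/0.805 = 0.1797 + 0.2733 = 0.453
R_eff = 1/U_eff = 2.207 m²·K/W
Q = 103 × (21.2 − 6.48) / 2.207 = 686.8 W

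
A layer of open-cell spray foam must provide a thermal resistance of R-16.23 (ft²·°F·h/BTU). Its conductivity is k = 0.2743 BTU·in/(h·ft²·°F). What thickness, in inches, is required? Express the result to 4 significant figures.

L = R × k = 16.23 × 0.2743 = 4.4519 in

4.452 in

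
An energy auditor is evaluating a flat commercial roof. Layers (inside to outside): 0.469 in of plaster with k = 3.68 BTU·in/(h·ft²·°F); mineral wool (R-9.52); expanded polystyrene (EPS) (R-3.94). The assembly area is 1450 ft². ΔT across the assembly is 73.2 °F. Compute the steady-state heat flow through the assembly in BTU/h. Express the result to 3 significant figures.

0.469/3.68 = 0.1274
R_total = 0.1274 + 9.52 + 3.94 = 13.59 ft²·°F·h/BTU
Q = A·ΔT/R = 1450 × 73.2 / 13.59 = 7812 BTU/h

7810 BTU/h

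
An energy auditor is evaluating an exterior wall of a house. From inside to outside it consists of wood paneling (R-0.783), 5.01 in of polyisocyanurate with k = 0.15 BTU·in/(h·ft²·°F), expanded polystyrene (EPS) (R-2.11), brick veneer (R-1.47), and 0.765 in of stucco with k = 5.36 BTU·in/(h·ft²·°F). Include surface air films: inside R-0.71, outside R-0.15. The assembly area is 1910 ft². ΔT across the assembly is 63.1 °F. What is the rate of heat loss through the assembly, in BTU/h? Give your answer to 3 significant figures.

5.01/0.15 = 33.4
0.765/5.36 = 0.1427
R_total = 0.71 + 0.783 + 33.4 + 2.11 + 1.47 + 0.1427 + 0.15 = 38.77 ft²·°F·h/BTU
Q = A·ΔT/R = 1910 × 63.1 / 38.77 = 3109 BTU/h

3110 BTU/h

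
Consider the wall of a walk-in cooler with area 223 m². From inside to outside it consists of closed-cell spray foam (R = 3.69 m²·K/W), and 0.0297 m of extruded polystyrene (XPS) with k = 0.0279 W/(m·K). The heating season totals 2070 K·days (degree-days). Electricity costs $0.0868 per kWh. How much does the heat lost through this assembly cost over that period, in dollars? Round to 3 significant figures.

202 dollars

0.0297/0.0279 = 1.065
R_total = 3.69 + 1.065 = 4.755 m²·K/W
E = A × HDD × 24 / R / 1000 = 223 × 2070 × 24 / 4.755 / 1000 = 2330 kWh
Cost = 2330 × 0.0868 = $202.3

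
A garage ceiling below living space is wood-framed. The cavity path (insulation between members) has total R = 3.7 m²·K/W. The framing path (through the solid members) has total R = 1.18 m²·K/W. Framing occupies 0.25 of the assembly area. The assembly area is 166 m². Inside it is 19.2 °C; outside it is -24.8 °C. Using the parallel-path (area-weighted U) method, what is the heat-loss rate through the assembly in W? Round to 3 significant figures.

3030 W

U_eff = 0.75/3.7 + 0.25/1.18 = 0.2027 + 0.2119 = 0.4146
R_eff = 1/U_eff = 2.412 m²·K/W
Q = 166 × (19.2 − (-24.8)) / 2.412 = 3028 W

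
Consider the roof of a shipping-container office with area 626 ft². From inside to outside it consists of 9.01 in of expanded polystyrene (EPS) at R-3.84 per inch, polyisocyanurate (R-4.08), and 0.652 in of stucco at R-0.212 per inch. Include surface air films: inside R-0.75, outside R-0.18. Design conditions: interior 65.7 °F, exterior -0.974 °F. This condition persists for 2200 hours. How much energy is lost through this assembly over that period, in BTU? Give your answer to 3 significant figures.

9.01 × 3.84 = 34.6
0.652 × 0.212 = 0.1382
R_total = 0.75 + 34.6 + 4.08 + 0.1382 + 0.18 = 39.75 ft²·°F·h/BTU
Q = 626 × (65.7 − (-0.974)) / 39.75 = 1050 BTU/h
E = 1050 × 2200 = 2310000 BTU

2310000 BTU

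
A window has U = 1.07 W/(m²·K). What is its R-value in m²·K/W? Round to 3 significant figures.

R = 1/U = 1/1.07 = 0.9346

0.935 m²·K/W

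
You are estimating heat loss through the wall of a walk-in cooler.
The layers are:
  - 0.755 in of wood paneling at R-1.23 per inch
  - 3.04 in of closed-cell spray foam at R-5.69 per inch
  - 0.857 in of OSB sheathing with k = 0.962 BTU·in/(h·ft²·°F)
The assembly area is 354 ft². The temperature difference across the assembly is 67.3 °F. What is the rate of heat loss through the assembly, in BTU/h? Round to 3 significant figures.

1250 BTU/h

0.755 × 1.23 = 0.9286
3.04 × 5.69 = 17.3
0.857/0.962 = 0.8909
R_total = 0.9286 + 17.3 + 0.8909 = 19.12 ft²·°F·h/BTU
Q = A·ΔT/R = 354 × 67.3 / 19.12 = 1246 BTU/h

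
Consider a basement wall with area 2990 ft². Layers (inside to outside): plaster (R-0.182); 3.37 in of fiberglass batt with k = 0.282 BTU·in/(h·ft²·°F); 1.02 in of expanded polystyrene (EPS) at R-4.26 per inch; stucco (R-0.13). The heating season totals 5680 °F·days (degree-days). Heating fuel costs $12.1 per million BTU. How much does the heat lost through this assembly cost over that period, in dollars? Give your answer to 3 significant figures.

297 dollars

3.37/0.282 = 11.95
1.02 × 4.26 = 4.345
R_total = 0.182 + 11.95 + 4.345 + 0.13 = 16.61 ft²·°F·h/BTU
E = A × HDD × 24 / R = 2990 × 5680 × 24 / 16.61 = 24540000 BTU
Cost = 24540000/10⁶ × 12.1 = $297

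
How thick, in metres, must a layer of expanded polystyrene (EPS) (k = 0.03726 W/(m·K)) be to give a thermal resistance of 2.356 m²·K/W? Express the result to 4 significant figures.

0.08778 m

L = R·k = 2.356 × 0.03726 = 0.087785 m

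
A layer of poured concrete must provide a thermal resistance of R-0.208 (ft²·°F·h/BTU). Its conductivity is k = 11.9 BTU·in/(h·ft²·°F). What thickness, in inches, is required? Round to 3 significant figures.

L = R × k = 0.208 × 11.9 = 2.475 in

2.48 in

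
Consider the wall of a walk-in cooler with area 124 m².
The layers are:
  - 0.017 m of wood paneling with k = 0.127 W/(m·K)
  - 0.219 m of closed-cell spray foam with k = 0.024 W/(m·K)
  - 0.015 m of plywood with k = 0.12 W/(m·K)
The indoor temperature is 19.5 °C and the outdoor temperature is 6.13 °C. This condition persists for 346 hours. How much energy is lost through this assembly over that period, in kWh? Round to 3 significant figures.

61.1 kWh

0.017/0.127 = 0.1339
0.219/0.024 = 9.125
0.015/0.12 = 0.125
R_total = 0.1339 + 9.125 + 0.125 = 9.384 m²·K/W
Q = 124 × (19.5 − 6.13) / 9.384 = 176.7 W
E = 176.7 W × 346 h / 1000 = 61.13 kWh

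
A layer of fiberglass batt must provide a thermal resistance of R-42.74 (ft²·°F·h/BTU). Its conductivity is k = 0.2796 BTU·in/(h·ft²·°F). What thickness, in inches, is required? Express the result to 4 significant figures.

11.95 in

L = R × k = 42.74 × 0.2796 = 11.95 in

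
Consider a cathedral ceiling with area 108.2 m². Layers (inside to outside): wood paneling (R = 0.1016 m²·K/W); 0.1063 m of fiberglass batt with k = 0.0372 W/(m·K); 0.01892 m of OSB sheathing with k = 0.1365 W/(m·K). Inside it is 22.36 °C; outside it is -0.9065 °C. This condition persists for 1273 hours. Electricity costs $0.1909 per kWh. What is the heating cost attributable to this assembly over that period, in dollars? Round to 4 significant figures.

197.5 dollars

0.1063/0.0372 = 2.8575
0.01892/0.1365 = 0.13861
R_total = 0.1016 + 2.8575 + 0.13861 = 3.0977 m²·K/W
Q = 108.2 × (22.36 − (-0.9065)) / 3.0977 = 812.67 W
E = 812.67 W × 1273 h / 1000 = 1034.5 kWh
Cost = 1034.5 × 0.1909 = $197.49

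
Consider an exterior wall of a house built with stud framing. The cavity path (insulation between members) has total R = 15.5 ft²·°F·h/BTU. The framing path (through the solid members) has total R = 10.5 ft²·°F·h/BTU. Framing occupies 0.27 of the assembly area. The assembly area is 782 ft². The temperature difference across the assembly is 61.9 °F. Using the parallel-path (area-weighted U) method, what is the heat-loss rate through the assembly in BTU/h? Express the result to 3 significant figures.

U_eff = 0.73/15.5 + 0.27/10.5 = 0.0471 + 0.02571 = 0.07281
R_eff = 1/U_eff = 13.73 ft²·°F·h/BTU
Q = 782 × 61.9 / 13.73 = 3524 BTU/h

3520 BTU/h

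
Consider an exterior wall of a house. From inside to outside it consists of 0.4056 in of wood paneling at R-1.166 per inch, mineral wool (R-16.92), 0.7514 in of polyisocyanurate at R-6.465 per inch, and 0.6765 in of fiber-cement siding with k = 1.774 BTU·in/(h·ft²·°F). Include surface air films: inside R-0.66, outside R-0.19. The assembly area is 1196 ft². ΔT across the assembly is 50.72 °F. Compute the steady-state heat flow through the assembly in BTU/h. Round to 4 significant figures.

2583 BTU/h

0.4056 × 1.166 = 0.47293
0.7514 × 6.465 = 4.8578
0.6765/1.774 = 0.38134
R_total = 0.66 + 0.47293 + 16.92 + 4.8578 + 0.38134 + 0.19 = 23.482 ft²·°F·h/BTU
Q = A·ΔT/R = 1196 × 50.72 / 23.482 = 2583.3 BTU/h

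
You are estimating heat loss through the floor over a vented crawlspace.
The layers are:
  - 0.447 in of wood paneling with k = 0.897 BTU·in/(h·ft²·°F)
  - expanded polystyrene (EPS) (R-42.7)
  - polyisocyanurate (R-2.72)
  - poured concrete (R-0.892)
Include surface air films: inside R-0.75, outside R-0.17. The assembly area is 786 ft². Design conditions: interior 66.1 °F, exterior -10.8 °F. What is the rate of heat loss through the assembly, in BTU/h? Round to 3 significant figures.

0.447/0.897 = 0.4983
R_total = 0.75 + 0.4983 + 42.7 + 2.72 + 0.892 + 0.17 = 47.73 ft²·°F·h/BTU
Q = A·ΔT/R = 786 × (66.1 − (-10.8)) / 47.73 = 1266 BTU/h

1270 BTU/h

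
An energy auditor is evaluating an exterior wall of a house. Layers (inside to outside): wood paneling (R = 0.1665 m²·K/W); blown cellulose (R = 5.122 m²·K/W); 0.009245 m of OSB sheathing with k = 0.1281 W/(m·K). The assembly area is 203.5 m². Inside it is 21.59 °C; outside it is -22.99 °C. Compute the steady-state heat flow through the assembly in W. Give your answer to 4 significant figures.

0.009245/0.1281 = 0.07217
R_total = 0.1665 + 5.122 + 0.07217 = 5.3607 m²·K/W
Q = A·ΔT/R = 203.5 × (21.59 − (-22.99)) / 5.3607 = 1692.3 W

1692 W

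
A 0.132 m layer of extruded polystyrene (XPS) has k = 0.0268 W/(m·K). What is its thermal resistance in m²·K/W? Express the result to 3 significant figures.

4.93 m²·K/W

R = L/k = 0.132/0.0268 = 4.925 m²·K/W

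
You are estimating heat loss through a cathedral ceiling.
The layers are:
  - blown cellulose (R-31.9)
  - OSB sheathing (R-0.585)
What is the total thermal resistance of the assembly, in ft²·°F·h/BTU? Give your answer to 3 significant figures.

R_total = 31.9 + 0.585 = 32.48 ft²·°F·h/BTU

32.5 ft²·°F·h/BTU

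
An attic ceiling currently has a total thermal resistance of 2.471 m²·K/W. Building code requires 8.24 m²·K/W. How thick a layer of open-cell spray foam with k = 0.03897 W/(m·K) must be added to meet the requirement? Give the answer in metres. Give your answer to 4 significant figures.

ΔR = 8.24 − 2.471 = 5.769 m²·K/W
L = ΔR × k = 5.769 × 0.03897 = 0.22482 m

0.2248 m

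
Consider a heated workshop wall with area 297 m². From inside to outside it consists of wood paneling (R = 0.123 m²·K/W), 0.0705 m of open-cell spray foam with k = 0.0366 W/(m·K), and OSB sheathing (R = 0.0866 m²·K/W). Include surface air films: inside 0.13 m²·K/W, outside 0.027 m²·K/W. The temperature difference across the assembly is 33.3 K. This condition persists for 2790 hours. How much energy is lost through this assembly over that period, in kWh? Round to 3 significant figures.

12000 kWh

0.0705/0.0366 = 1.926
R_total = 0.13 + 0.123 + 1.926 + 0.0866 + 0.027 = 2.293 m²·K/W
Q = 297 × 33.3 / 2.293 = 4313 W
E = 4313 W × 2790 h / 1000 = 12030 kWh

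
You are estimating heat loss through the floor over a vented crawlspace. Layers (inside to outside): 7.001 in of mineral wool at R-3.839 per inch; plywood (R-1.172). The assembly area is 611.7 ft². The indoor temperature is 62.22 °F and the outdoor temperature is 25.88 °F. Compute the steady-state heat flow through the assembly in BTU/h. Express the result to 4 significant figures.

792.5 BTU/h

7.001 × 3.839 = 26.877
R_total = 26.877 + 1.172 = 28.049 ft²·°F·h/BTU
Q = A·ΔT/R = 611.7 × (62.22 − 25.88) / 28.049 = 792.52 BTU/h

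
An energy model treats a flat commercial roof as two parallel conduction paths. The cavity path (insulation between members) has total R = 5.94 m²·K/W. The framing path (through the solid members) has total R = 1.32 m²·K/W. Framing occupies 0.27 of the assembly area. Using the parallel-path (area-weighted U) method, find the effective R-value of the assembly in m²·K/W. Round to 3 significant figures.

3.05 m²·K/W

U_eff = 0.73/5.94 + 0.27/1.32 = 0.1229 + 0.2045 = 0.3274
R_eff = 1/U_eff = 3.054 m²·K/W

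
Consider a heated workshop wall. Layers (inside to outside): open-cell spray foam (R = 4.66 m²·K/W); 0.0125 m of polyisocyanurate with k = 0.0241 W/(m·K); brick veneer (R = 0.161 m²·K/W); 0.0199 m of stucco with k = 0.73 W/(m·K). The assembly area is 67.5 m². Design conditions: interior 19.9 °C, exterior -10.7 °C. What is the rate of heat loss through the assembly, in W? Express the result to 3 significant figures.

0.0125/0.0241 = 0.5187
0.0199/0.73 = 0.02726
R_total = 4.66 + 0.5187 + 0.161 + 0.02726 = 5.367 m²·K/W
Q = A·ΔT/R = 67.5 × (19.9 − (-10.7)) / 5.367 = 384.9 W

385 W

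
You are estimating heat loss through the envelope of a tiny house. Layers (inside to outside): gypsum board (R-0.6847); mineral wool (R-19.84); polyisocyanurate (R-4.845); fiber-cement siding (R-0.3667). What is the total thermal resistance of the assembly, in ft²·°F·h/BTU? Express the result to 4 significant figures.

25.74 ft²·°F·h/BTU

R_total = 0.6847 + 19.84 + 4.845 + 0.3667 = 25.736 ft²·°F·h/BTU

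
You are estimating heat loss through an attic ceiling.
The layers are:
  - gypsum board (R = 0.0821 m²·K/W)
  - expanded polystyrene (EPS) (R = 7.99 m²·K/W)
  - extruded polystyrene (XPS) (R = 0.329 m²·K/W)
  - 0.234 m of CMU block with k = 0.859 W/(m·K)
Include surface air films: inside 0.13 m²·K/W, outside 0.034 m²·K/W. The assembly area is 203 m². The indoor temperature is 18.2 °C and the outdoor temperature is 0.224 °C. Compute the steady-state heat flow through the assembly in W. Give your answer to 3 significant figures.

413 W

0.234/0.859 = 0.2724
R_total = 0.13 + 0.0821 + 7.99 + 0.329 + 0.2724 + 0.034 = 8.838 m²·K/W
Q = A·ΔT/R = 203 × (18.2 − 0.224) / 8.838 = 412.9 W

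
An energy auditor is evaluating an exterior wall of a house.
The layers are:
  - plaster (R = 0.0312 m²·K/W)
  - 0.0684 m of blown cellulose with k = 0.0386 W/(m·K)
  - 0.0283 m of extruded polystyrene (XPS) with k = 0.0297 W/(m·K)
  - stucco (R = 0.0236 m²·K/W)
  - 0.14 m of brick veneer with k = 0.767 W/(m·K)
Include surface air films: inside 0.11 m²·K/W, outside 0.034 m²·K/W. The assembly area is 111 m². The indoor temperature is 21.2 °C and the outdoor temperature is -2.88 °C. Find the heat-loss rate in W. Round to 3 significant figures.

0.0684/0.0386 = 1.772
0.0283/0.0297 = 0.9529
0.14/0.767 = 0.1825
R_total = 0.11 + 0.0312 + 1.772 + 0.9529 + 0.0236 + 0.1825 + 0.034 = 3.106 m²·K/W
Q = A·ΔT/R = 111 × (21.2 − (-2.88)) / 3.106 = 860.5 W

860 W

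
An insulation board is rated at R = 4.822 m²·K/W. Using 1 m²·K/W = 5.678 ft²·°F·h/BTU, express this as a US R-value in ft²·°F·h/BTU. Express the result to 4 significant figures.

27.38 ft²·°F·h/BTU

R_US = 4.822 × 5.678 = 27.379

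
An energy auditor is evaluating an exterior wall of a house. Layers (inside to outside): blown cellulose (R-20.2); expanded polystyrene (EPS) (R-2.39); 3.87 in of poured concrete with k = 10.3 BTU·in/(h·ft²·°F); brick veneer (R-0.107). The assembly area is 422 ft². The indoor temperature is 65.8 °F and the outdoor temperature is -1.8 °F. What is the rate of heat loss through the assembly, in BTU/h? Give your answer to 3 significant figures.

3.87/10.3 = 0.3757
R_total = 20.2 + 2.39 + 0.3757 + 0.107 = 23.07 ft²·°F·h/BTU
Q = A·ΔT/R = 422 × (65.8 − (-1.8)) / 23.07 = 1236 BTU/h

1240 BTU/h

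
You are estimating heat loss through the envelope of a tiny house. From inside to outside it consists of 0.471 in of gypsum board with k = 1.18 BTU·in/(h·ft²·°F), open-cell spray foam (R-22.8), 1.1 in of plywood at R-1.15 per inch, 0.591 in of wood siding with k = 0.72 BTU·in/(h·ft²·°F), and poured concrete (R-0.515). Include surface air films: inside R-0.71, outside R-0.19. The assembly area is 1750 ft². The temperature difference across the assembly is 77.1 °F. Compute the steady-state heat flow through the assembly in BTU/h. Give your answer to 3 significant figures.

5050 BTU/h

0.471/1.18 = 0.3992
1.1 × 1.15 = 1.265
0.591/0.72 = 0.8208
R_total = 0.71 + 0.3992 + 22.8 + 1.265 + 0.8208 + 0.515 + 0.19 = 26.7 ft²·°F·h/BTU
Q = A·ΔT/R = 1750 × 77.1 / 26.7 = 5053 BTU/h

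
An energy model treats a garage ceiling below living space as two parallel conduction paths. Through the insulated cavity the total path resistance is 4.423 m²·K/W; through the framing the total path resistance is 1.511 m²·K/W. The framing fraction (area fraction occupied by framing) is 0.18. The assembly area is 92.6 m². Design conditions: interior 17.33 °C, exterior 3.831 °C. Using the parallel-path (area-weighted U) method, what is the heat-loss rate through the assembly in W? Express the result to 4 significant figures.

380.7 W

U_eff = 0.82/4.423 + 0.18/1.511 = 0.18539 + 0.11913 = 0.30452
R_eff = 1/U_eff = 3.2838 m²·K/W
Q = 92.6 × (17.33 − 3.831) / 3.2838 = 380.65 W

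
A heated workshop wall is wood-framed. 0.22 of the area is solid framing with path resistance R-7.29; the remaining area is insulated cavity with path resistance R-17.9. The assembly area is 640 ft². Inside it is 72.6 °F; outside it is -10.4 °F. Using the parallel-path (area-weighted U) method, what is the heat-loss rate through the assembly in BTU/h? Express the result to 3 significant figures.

U_eff = 0.78/17.9 + 0.22/7.29 = 0.04358 + 0.03018 = 0.07375
R_eff = 1/U_eff = 13.56 ft²·°F·h/BTU
Q = 640 × (72.6 − (-10.4)) / 13.56 = 3918 BTU/h

3920 BTU/h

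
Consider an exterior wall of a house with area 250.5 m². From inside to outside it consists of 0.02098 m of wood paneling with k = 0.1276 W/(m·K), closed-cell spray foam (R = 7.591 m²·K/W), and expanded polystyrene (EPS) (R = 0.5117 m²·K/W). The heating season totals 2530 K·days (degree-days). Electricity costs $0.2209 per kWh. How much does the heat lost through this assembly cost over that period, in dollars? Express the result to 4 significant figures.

0.02098/0.1276 = 0.16442
R_total = 0.16442 + 7.591 + 0.5117 = 8.2671 m²·K/W
E = A × HDD × 24 / R / 1000 = 250.5 × 2530 × 24 / 8.2671 / 1000 = 1839.9 kWh
Cost = 1839.9 × 0.2209 = $406.43

406.4 dollars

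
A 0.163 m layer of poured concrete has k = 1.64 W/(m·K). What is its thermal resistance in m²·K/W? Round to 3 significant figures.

0.0994 m²·K/W

R = L/k = 0.163/1.64 = 0.09939 m²·K/W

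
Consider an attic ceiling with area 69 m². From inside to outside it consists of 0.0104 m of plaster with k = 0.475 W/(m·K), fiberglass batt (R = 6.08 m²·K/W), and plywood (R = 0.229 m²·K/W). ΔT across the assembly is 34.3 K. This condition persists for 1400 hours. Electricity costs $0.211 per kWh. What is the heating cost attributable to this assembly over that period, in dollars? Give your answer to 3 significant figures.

0.0104/0.475 = 0.02189
R_total = 0.02189 + 6.08 + 0.229 = 6.331 m²·K/W
Q = 69 × 34.3 / 6.331 = 373.8 W
E = 373.8 W × 1400 h / 1000 = 523.4 kWh
Cost = 523.4 × 0.211 = $110.4

110 dollars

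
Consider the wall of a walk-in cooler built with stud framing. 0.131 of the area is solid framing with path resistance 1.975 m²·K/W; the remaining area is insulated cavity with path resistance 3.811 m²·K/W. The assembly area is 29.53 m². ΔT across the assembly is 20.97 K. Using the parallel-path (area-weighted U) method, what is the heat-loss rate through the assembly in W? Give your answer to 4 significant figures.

U_eff = 0.869/3.811 + 0.131/1.975 = 0.22802 + 0.066329 = 0.29435
R_eff = 1/U_eff = 3.3973 m²·K/W
Q = 29.53 × 20.97 / 3.3973 = 182.28 W

182.3 W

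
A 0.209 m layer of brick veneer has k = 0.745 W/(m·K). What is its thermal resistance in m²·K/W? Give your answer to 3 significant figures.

R = L/k = 0.209/0.745 = 0.2805 m²·K/W

0.281 m²·K/W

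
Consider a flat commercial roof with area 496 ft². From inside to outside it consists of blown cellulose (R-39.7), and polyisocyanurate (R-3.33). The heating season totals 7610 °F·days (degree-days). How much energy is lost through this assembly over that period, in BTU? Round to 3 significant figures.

2110000 BTU

R_total = 39.7 + 3.33 = 43.03 ft²·°F·h/BTU
E = A × HDD × 24 / R = 496 × 7610 × 24 / 43.03 = 2105000 BTU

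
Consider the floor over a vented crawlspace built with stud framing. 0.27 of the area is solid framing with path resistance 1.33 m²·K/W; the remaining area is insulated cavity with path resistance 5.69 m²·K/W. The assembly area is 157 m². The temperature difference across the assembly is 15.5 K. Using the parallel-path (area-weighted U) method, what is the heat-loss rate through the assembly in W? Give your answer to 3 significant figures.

U_eff = 0.73/5.69 + 0.27/1.33 = 0.1283 + 0.203 = 0.3313
R_eff = 1/U_eff = 3.018 m²·K/W
Q = 157 × 15.5 / 3.018 = 806.2 W

806 W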